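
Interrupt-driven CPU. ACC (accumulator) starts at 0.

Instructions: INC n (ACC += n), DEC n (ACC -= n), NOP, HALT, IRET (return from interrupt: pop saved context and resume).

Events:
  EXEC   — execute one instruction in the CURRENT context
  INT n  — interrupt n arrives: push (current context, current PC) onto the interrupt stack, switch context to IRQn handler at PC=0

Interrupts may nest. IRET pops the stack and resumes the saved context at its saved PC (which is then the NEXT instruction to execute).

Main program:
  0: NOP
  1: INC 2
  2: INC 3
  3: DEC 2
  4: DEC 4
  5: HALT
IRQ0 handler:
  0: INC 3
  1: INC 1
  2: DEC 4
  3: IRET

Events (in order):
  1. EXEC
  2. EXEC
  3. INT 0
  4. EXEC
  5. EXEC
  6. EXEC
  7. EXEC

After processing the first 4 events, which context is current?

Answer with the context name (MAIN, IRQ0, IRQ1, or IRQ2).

Event 1 (EXEC): [MAIN] PC=0: NOP
Event 2 (EXEC): [MAIN] PC=1: INC 2 -> ACC=2
Event 3 (INT 0): INT 0 arrives: push (MAIN, PC=2), enter IRQ0 at PC=0 (depth now 1)
Event 4 (EXEC): [IRQ0] PC=0: INC 3 -> ACC=5

Answer: IRQ0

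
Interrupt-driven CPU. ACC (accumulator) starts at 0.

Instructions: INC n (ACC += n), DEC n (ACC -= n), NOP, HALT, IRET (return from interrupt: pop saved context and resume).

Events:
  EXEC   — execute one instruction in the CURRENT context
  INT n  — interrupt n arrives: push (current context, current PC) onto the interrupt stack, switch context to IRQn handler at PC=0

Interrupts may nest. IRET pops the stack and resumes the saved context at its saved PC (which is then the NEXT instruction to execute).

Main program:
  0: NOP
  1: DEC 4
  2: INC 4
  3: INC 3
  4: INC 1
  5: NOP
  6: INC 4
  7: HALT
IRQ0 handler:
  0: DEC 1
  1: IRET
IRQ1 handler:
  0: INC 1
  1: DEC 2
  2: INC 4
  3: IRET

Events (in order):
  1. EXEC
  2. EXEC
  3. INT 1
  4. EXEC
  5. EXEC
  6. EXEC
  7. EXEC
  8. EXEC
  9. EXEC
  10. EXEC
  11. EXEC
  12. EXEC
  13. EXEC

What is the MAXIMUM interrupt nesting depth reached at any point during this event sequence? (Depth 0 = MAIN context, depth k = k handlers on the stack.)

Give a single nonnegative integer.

Event 1 (EXEC): [MAIN] PC=0: NOP [depth=0]
Event 2 (EXEC): [MAIN] PC=1: DEC 4 -> ACC=-4 [depth=0]
Event 3 (INT 1): INT 1 arrives: push (MAIN, PC=2), enter IRQ1 at PC=0 (depth now 1) [depth=1]
Event 4 (EXEC): [IRQ1] PC=0: INC 1 -> ACC=-3 [depth=1]
Event 5 (EXEC): [IRQ1] PC=1: DEC 2 -> ACC=-5 [depth=1]
Event 6 (EXEC): [IRQ1] PC=2: INC 4 -> ACC=-1 [depth=1]
Event 7 (EXEC): [IRQ1] PC=3: IRET -> resume MAIN at PC=2 (depth now 0) [depth=0]
Event 8 (EXEC): [MAIN] PC=2: INC 4 -> ACC=3 [depth=0]
Event 9 (EXEC): [MAIN] PC=3: INC 3 -> ACC=6 [depth=0]
Event 10 (EXEC): [MAIN] PC=4: INC 1 -> ACC=7 [depth=0]
Event 11 (EXEC): [MAIN] PC=5: NOP [depth=0]
Event 12 (EXEC): [MAIN] PC=6: INC 4 -> ACC=11 [depth=0]
Event 13 (EXEC): [MAIN] PC=7: HALT [depth=0]
Max depth observed: 1

Answer: 1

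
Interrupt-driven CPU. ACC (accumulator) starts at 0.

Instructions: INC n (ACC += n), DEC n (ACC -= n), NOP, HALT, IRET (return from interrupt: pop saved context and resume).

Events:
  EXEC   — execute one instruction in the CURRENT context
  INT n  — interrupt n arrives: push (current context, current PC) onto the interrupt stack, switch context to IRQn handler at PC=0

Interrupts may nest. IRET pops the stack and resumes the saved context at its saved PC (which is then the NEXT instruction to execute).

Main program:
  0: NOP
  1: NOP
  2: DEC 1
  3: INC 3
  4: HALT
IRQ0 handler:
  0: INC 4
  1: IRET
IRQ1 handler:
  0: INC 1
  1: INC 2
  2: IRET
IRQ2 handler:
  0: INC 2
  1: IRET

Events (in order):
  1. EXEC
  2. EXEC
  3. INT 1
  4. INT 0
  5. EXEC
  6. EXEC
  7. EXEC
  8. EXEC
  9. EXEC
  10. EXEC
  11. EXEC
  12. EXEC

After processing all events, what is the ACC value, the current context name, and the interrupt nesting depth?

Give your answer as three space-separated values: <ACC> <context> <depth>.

Event 1 (EXEC): [MAIN] PC=0: NOP
Event 2 (EXEC): [MAIN] PC=1: NOP
Event 3 (INT 1): INT 1 arrives: push (MAIN, PC=2), enter IRQ1 at PC=0 (depth now 1)
Event 4 (INT 0): INT 0 arrives: push (IRQ1, PC=0), enter IRQ0 at PC=0 (depth now 2)
Event 5 (EXEC): [IRQ0] PC=0: INC 4 -> ACC=4
Event 6 (EXEC): [IRQ0] PC=1: IRET -> resume IRQ1 at PC=0 (depth now 1)
Event 7 (EXEC): [IRQ1] PC=0: INC 1 -> ACC=5
Event 8 (EXEC): [IRQ1] PC=1: INC 2 -> ACC=7
Event 9 (EXEC): [IRQ1] PC=2: IRET -> resume MAIN at PC=2 (depth now 0)
Event 10 (EXEC): [MAIN] PC=2: DEC 1 -> ACC=6
Event 11 (EXEC): [MAIN] PC=3: INC 3 -> ACC=9
Event 12 (EXEC): [MAIN] PC=4: HALT

Answer: 9 MAIN 0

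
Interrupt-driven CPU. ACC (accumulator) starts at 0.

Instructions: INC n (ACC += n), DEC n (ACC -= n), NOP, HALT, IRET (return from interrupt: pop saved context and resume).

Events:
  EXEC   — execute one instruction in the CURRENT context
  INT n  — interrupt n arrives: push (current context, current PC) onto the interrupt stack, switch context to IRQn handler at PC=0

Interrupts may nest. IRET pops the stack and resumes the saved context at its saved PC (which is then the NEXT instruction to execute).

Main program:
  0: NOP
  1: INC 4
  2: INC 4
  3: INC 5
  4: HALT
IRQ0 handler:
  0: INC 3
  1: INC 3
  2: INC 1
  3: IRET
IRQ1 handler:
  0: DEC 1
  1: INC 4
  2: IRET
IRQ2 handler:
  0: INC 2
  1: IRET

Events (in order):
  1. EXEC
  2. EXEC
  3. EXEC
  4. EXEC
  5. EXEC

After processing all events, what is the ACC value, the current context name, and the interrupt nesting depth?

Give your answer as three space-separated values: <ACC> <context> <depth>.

Answer: 13 MAIN 0

Derivation:
Event 1 (EXEC): [MAIN] PC=0: NOP
Event 2 (EXEC): [MAIN] PC=1: INC 4 -> ACC=4
Event 3 (EXEC): [MAIN] PC=2: INC 4 -> ACC=8
Event 4 (EXEC): [MAIN] PC=3: INC 5 -> ACC=13
Event 5 (EXEC): [MAIN] PC=4: HALT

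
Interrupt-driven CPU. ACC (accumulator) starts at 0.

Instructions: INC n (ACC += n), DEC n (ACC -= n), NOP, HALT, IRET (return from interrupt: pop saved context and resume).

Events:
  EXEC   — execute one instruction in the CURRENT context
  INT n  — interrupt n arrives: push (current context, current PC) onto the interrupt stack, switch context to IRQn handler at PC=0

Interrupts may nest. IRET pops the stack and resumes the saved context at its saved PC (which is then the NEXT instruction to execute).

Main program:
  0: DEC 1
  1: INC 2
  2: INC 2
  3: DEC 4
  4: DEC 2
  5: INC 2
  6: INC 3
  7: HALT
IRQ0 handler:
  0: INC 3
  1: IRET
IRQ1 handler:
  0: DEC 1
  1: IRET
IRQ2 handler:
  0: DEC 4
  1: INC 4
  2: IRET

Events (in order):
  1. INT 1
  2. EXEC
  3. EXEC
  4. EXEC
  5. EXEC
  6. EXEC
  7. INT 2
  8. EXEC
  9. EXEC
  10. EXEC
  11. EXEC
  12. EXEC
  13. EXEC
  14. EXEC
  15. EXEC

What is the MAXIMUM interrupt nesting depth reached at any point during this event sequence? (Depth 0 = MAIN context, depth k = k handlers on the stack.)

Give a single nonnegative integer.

Answer: 1

Derivation:
Event 1 (INT 1): INT 1 arrives: push (MAIN, PC=0), enter IRQ1 at PC=0 (depth now 1) [depth=1]
Event 2 (EXEC): [IRQ1] PC=0: DEC 1 -> ACC=-1 [depth=1]
Event 3 (EXEC): [IRQ1] PC=1: IRET -> resume MAIN at PC=0 (depth now 0) [depth=0]
Event 4 (EXEC): [MAIN] PC=0: DEC 1 -> ACC=-2 [depth=0]
Event 5 (EXEC): [MAIN] PC=1: INC 2 -> ACC=0 [depth=0]
Event 6 (EXEC): [MAIN] PC=2: INC 2 -> ACC=2 [depth=0]
Event 7 (INT 2): INT 2 arrives: push (MAIN, PC=3), enter IRQ2 at PC=0 (depth now 1) [depth=1]
Event 8 (EXEC): [IRQ2] PC=0: DEC 4 -> ACC=-2 [depth=1]
Event 9 (EXEC): [IRQ2] PC=1: INC 4 -> ACC=2 [depth=1]
Event 10 (EXEC): [IRQ2] PC=2: IRET -> resume MAIN at PC=3 (depth now 0) [depth=0]
Event 11 (EXEC): [MAIN] PC=3: DEC 4 -> ACC=-2 [depth=0]
Event 12 (EXEC): [MAIN] PC=4: DEC 2 -> ACC=-4 [depth=0]
Event 13 (EXEC): [MAIN] PC=5: INC 2 -> ACC=-2 [depth=0]
Event 14 (EXEC): [MAIN] PC=6: INC 3 -> ACC=1 [depth=0]
Event 15 (EXEC): [MAIN] PC=7: HALT [depth=0]
Max depth observed: 1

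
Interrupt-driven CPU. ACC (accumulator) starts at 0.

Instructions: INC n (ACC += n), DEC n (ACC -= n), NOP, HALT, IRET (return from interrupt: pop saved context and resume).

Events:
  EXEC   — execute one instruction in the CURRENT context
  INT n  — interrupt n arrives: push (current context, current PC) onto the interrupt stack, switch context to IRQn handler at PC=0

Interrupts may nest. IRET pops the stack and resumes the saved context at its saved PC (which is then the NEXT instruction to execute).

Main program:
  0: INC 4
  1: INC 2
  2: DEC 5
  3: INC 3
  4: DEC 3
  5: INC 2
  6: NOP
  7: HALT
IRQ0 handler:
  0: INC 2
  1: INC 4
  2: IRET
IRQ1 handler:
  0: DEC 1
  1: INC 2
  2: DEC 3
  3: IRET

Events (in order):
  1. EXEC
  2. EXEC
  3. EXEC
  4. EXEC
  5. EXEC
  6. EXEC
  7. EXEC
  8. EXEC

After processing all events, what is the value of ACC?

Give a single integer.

Answer: 3

Derivation:
Event 1 (EXEC): [MAIN] PC=0: INC 4 -> ACC=4
Event 2 (EXEC): [MAIN] PC=1: INC 2 -> ACC=6
Event 3 (EXEC): [MAIN] PC=2: DEC 5 -> ACC=1
Event 4 (EXEC): [MAIN] PC=3: INC 3 -> ACC=4
Event 5 (EXEC): [MAIN] PC=4: DEC 3 -> ACC=1
Event 6 (EXEC): [MAIN] PC=5: INC 2 -> ACC=3
Event 7 (EXEC): [MAIN] PC=6: NOP
Event 8 (EXEC): [MAIN] PC=7: HALT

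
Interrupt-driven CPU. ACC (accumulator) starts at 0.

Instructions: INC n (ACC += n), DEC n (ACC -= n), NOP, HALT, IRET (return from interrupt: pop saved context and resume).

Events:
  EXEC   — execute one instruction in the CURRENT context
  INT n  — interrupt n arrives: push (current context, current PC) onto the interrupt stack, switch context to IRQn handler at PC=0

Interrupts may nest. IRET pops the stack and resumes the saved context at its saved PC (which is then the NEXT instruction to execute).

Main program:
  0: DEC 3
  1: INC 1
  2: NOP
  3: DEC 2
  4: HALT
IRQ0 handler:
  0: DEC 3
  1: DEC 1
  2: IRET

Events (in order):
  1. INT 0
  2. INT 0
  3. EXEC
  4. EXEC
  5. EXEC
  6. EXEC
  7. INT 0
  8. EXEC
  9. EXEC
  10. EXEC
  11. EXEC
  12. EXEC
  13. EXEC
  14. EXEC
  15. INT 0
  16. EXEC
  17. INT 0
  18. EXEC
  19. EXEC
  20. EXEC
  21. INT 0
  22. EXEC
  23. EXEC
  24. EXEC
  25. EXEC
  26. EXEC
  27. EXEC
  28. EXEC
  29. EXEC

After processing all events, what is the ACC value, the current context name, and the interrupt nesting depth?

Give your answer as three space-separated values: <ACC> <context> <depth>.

Event 1 (INT 0): INT 0 arrives: push (MAIN, PC=0), enter IRQ0 at PC=0 (depth now 1)
Event 2 (INT 0): INT 0 arrives: push (IRQ0, PC=0), enter IRQ0 at PC=0 (depth now 2)
Event 3 (EXEC): [IRQ0] PC=0: DEC 3 -> ACC=-3
Event 4 (EXEC): [IRQ0] PC=1: DEC 1 -> ACC=-4
Event 5 (EXEC): [IRQ0] PC=2: IRET -> resume IRQ0 at PC=0 (depth now 1)
Event 6 (EXEC): [IRQ0] PC=0: DEC 3 -> ACC=-7
Event 7 (INT 0): INT 0 arrives: push (IRQ0, PC=1), enter IRQ0 at PC=0 (depth now 2)
Event 8 (EXEC): [IRQ0] PC=0: DEC 3 -> ACC=-10
Event 9 (EXEC): [IRQ0] PC=1: DEC 1 -> ACC=-11
Event 10 (EXEC): [IRQ0] PC=2: IRET -> resume IRQ0 at PC=1 (depth now 1)
Event 11 (EXEC): [IRQ0] PC=1: DEC 1 -> ACC=-12
Event 12 (EXEC): [IRQ0] PC=2: IRET -> resume MAIN at PC=0 (depth now 0)
Event 13 (EXEC): [MAIN] PC=0: DEC 3 -> ACC=-15
Event 14 (EXEC): [MAIN] PC=1: INC 1 -> ACC=-14
Event 15 (INT 0): INT 0 arrives: push (MAIN, PC=2), enter IRQ0 at PC=0 (depth now 1)
Event 16 (EXEC): [IRQ0] PC=0: DEC 3 -> ACC=-17
Event 17 (INT 0): INT 0 arrives: push (IRQ0, PC=1), enter IRQ0 at PC=0 (depth now 2)
Event 18 (EXEC): [IRQ0] PC=0: DEC 3 -> ACC=-20
Event 19 (EXEC): [IRQ0] PC=1: DEC 1 -> ACC=-21
Event 20 (EXEC): [IRQ0] PC=2: IRET -> resume IRQ0 at PC=1 (depth now 1)
Event 21 (INT 0): INT 0 arrives: push (IRQ0, PC=1), enter IRQ0 at PC=0 (depth now 2)
Event 22 (EXEC): [IRQ0] PC=0: DEC 3 -> ACC=-24
Event 23 (EXEC): [IRQ0] PC=1: DEC 1 -> ACC=-25
Event 24 (EXEC): [IRQ0] PC=2: IRET -> resume IRQ0 at PC=1 (depth now 1)
Event 25 (EXEC): [IRQ0] PC=1: DEC 1 -> ACC=-26
Event 26 (EXEC): [IRQ0] PC=2: IRET -> resume MAIN at PC=2 (depth now 0)
Event 27 (EXEC): [MAIN] PC=2: NOP
Event 28 (EXEC): [MAIN] PC=3: DEC 2 -> ACC=-28
Event 29 (EXEC): [MAIN] PC=4: HALT

Answer: -28 MAIN 0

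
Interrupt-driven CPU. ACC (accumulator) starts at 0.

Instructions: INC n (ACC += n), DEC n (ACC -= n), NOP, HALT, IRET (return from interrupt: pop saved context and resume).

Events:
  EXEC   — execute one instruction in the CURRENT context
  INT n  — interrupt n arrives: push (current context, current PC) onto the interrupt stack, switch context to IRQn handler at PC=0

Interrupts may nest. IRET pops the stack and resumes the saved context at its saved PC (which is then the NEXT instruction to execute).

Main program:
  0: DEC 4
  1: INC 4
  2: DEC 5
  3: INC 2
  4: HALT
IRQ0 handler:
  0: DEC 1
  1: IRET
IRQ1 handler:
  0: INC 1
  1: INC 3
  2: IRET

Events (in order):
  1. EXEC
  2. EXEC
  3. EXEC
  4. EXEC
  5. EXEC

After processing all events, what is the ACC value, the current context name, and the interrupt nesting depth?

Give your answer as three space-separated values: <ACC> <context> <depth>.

Answer: -3 MAIN 0

Derivation:
Event 1 (EXEC): [MAIN] PC=0: DEC 4 -> ACC=-4
Event 2 (EXEC): [MAIN] PC=1: INC 4 -> ACC=0
Event 3 (EXEC): [MAIN] PC=2: DEC 5 -> ACC=-5
Event 4 (EXEC): [MAIN] PC=3: INC 2 -> ACC=-3
Event 5 (EXEC): [MAIN] PC=4: HALT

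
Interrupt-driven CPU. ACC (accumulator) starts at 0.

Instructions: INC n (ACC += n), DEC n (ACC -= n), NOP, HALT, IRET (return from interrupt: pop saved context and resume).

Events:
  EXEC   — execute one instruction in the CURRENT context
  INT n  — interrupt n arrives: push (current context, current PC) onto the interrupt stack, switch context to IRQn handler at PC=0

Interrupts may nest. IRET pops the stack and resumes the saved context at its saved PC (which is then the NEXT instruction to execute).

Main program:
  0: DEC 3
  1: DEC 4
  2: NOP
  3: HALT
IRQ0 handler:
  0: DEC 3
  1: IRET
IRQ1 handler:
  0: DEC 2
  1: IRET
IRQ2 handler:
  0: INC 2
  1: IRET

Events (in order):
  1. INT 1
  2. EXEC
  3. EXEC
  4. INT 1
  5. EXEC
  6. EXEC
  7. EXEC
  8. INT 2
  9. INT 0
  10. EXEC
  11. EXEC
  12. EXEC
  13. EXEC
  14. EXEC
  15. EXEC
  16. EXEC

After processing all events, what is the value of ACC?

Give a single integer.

Answer: -12

Derivation:
Event 1 (INT 1): INT 1 arrives: push (MAIN, PC=0), enter IRQ1 at PC=0 (depth now 1)
Event 2 (EXEC): [IRQ1] PC=0: DEC 2 -> ACC=-2
Event 3 (EXEC): [IRQ1] PC=1: IRET -> resume MAIN at PC=0 (depth now 0)
Event 4 (INT 1): INT 1 arrives: push (MAIN, PC=0), enter IRQ1 at PC=0 (depth now 1)
Event 5 (EXEC): [IRQ1] PC=0: DEC 2 -> ACC=-4
Event 6 (EXEC): [IRQ1] PC=1: IRET -> resume MAIN at PC=0 (depth now 0)
Event 7 (EXEC): [MAIN] PC=0: DEC 3 -> ACC=-7
Event 8 (INT 2): INT 2 arrives: push (MAIN, PC=1), enter IRQ2 at PC=0 (depth now 1)
Event 9 (INT 0): INT 0 arrives: push (IRQ2, PC=0), enter IRQ0 at PC=0 (depth now 2)
Event 10 (EXEC): [IRQ0] PC=0: DEC 3 -> ACC=-10
Event 11 (EXEC): [IRQ0] PC=1: IRET -> resume IRQ2 at PC=0 (depth now 1)
Event 12 (EXEC): [IRQ2] PC=0: INC 2 -> ACC=-8
Event 13 (EXEC): [IRQ2] PC=1: IRET -> resume MAIN at PC=1 (depth now 0)
Event 14 (EXEC): [MAIN] PC=1: DEC 4 -> ACC=-12
Event 15 (EXEC): [MAIN] PC=2: NOP
Event 16 (EXEC): [MAIN] PC=3: HALT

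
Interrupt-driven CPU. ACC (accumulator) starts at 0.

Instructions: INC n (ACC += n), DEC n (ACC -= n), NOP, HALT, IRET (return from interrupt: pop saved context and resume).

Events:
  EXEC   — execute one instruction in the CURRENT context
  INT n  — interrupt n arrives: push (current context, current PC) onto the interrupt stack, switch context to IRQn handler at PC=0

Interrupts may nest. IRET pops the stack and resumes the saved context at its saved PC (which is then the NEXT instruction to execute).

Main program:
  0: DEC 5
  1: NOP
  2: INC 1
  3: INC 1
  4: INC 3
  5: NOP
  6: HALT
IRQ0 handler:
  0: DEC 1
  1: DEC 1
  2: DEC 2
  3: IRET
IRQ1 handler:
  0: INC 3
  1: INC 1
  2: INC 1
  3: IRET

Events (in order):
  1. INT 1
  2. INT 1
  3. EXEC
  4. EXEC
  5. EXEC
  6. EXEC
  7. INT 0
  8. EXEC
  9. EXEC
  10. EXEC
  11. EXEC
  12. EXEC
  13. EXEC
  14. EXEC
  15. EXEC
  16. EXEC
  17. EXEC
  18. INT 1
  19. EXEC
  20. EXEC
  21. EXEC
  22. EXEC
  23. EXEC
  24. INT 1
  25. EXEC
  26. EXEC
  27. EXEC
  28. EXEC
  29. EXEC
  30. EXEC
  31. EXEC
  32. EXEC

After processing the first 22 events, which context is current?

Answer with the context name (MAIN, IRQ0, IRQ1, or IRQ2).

Event 1 (INT 1): INT 1 arrives: push (MAIN, PC=0), enter IRQ1 at PC=0 (depth now 1)
Event 2 (INT 1): INT 1 arrives: push (IRQ1, PC=0), enter IRQ1 at PC=0 (depth now 2)
Event 3 (EXEC): [IRQ1] PC=0: INC 3 -> ACC=3
Event 4 (EXEC): [IRQ1] PC=1: INC 1 -> ACC=4
Event 5 (EXEC): [IRQ1] PC=2: INC 1 -> ACC=5
Event 6 (EXEC): [IRQ1] PC=3: IRET -> resume IRQ1 at PC=0 (depth now 1)
Event 7 (INT 0): INT 0 arrives: push (IRQ1, PC=0), enter IRQ0 at PC=0 (depth now 2)
Event 8 (EXEC): [IRQ0] PC=0: DEC 1 -> ACC=4
Event 9 (EXEC): [IRQ0] PC=1: DEC 1 -> ACC=3
Event 10 (EXEC): [IRQ0] PC=2: DEC 2 -> ACC=1
Event 11 (EXEC): [IRQ0] PC=3: IRET -> resume IRQ1 at PC=0 (depth now 1)
Event 12 (EXEC): [IRQ1] PC=0: INC 3 -> ACC=4
Event 13 (EXEC): [IRQ1] PC=1: INC 1 -> ACC=5
Event 14 (EXEC): [IRQ1] PC=2: INC 1 -> ACC=6
Event 15 (EXEC): [IRQ1] PC=3: IRET -> resume MAIN at PC=0 (depth now 0)
Event 16 (EXEC): [MAIN] PC=0: DEC 5 -> ACC=1
Event 17 (EXEC): [MAIN] PC=1: NOP
Event 18 (INT 1): INT 1 arrives: push (MAIN, PC=2), enter IRQ1 at PC=0 (depth now 1)
Event 19 (EXEC): [IRQ1] PC=0: INC 3 -> ACC=4
Event 20 (EXEC): [IRQ1] PC=1: INC 1 -> ACC=5
Event 21 (EXEC): [IRQ1] PC=2: INC 1 -> ACC=6
Event 22 (EXEC): [IRQ1] PC=3: IRET -> resume MAIN at PC=2 (depth now 0)

Answer: MAIN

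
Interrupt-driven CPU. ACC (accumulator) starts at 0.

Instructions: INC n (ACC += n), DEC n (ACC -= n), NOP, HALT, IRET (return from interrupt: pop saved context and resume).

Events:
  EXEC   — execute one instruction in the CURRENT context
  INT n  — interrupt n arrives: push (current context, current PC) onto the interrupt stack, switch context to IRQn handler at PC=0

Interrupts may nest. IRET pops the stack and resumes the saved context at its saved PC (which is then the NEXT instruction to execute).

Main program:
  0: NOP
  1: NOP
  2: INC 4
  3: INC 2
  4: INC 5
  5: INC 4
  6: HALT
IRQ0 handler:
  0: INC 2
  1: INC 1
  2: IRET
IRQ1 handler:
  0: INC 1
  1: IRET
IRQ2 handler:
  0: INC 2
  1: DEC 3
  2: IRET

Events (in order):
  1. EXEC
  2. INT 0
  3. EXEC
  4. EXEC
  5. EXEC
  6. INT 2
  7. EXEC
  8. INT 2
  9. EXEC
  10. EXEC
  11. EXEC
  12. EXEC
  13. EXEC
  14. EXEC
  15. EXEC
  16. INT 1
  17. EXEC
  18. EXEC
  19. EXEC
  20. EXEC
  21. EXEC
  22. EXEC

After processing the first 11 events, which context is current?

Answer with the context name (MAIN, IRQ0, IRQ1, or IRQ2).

Answer: IRQ2

Derivation:
Event 1 (EXEC): [MAIN] PC=0: NOP
Event 2 (INT 0): INT 0 arrives: push (MAIN, PC=1), enter IRQ0 at PC=0 (depth now 1)
Event 3 (EXEC): [IRQ0] PC=0: INC 2 -> ACC=2
Event 4 (EXEC): [IRQ0] PC=1: INC 1 -> ACC=3
Event 5 (EXEC): [IRQ0] PC=2: IRET -> resume MAIN at PC=1 (depth now 0)
Event 6 (INT 2): INT 2 arrives: push (MAIN, PC=1), enter IRQ2 at PC=0 (depth now 1)
Event 7 (EXEC): [IRQ2] PC=0: INC 2 -> ACC=5
Event 8 (INT 2): INT 2 arrives: push (IRQ2, PC=1), enter IRQ2 at PC=0 (depth now 2)
Event 9 (EXEC): [IRQ2] PC=0: INC 2 -> ACC=7
Event 10 (EXEC): [IRQ2] PC=1: DEC 3 -> ACC=4
Event 11 (EXEC): [IRQ2] PC=2: IRET -> resume IRQ2 at PC=1 (depth now 1)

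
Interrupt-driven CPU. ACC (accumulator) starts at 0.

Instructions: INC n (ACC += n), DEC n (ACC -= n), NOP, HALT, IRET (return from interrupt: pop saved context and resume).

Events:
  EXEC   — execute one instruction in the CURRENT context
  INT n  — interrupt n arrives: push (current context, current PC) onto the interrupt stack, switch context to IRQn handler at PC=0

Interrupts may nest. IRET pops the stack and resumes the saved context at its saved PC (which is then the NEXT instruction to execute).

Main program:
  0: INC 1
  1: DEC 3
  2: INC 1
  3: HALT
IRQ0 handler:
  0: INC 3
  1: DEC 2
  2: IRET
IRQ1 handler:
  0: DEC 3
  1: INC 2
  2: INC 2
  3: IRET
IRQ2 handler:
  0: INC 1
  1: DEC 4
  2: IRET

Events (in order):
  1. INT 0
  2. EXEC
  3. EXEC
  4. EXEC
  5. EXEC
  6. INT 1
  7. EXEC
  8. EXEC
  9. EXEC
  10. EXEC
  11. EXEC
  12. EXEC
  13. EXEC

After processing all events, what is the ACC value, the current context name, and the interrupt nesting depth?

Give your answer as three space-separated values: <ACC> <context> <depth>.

Answer: 1 MAIN 0

Derivation:
Event 1 (INT 0): INT 0 arrives: push (MAIN, PC=0), enter IRQ0 at PC=0 (depth now 1)
Event 2 (EXEC): [IRQ0] PC=0: INC 3 -> ACC=3
Event 3 (EXEC): [IRQ0] PC=1: DEC 2 -> ACC=1
Event 4 (EXEC): [IRQ0] PC=2: IRET -> resume MAIN at PC=0 (depth now 0)
Event 5 (EXEC): [MAIN] PC=0: INC 1 -> ACC=2
Event 6 (INT 1): INT 1 arrives: push (MAIN, PC=1), enter IRQ1 at PC=0 (depth now 1)
Event 7 (EXEC): [IRQ1] PC=0: DEC 3 -> ACC=-1
Event 8 (EXEC): [IRQ1] PC=1: INC 2 -> ACC=1
Event 9 (EXEC): [IRQ1] PC=2: INC 2 -> ACC=3
Event 10 (EXEC): [IRQ1] PC=3: IRET -> resume MAIN at PC=1 (depth now 0)
Event 11 (EXEC): [MAIN] PC=1: DEC 3 -> ACC=0
Event 12 (EXEC): [MAIN] PC=2: INC 1 -> ACC=1
Event 13 (EXEC): [MAIN] PC=3: HALT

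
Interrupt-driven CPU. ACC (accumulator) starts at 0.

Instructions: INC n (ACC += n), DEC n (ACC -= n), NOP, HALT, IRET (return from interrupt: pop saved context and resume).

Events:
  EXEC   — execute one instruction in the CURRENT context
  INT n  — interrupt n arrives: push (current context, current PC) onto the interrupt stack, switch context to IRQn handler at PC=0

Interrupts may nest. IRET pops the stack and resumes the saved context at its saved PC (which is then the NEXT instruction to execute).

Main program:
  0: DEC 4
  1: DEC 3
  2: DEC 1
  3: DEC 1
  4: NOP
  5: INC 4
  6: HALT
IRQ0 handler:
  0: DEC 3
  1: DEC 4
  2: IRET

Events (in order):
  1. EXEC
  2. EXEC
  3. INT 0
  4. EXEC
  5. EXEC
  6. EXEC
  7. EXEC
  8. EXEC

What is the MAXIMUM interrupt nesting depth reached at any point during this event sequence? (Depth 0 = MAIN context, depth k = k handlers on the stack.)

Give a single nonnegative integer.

Event 1 (EXEC): [MAIN] PC=0: DEC 4 -> ACC=-4 [depth=0]
Event 2 (EXEC): [MAIN] PC=1: DEC 3 -> ACC=-7 [depth=0]
Event 3 (INT 0): INT 0 arrives: push (MAIN, PC=2), enter IRQ0 at PC=0 (depth now 1) [depth=1]
Event 4 (EXEC): [IRQ0] PC=0: DEC 3 -> ACC=-10 [depth=1]
Event 5 (EXEC): [IRQ0] PC=1: DEC 4 -> ACC=-14 [depth=1]
Event 6 (EXEC): [IRQ0] PC=2: IRET -> resume MAIN at PC=2 (depth now 0) [depth=0]
Event 7 (EXEC): [MAIN] PC=2: DEC 1 -> ACC=-15 [depth=0]
Event 8 (EXEC): [MAIN] PC=3: DEC 1 -> ACC=-16 [depth=0]
Max depth observed: 1

Answer: 1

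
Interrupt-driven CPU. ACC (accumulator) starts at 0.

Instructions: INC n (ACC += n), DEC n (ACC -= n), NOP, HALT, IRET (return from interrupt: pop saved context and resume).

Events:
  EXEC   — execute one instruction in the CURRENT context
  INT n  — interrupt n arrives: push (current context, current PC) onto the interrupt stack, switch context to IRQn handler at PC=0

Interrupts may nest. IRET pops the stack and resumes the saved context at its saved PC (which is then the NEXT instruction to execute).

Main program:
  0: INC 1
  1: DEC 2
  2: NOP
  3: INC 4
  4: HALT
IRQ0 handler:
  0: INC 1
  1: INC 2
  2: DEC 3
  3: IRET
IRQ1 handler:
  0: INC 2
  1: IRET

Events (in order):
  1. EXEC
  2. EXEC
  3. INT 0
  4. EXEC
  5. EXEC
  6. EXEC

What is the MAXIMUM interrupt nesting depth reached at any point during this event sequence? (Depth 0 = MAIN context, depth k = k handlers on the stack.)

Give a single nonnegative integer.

Event 1 (EXEC): [MAIN] PC=0: INC 1 -> ACC=1 [depth=0]
Event 2 (EXEC): [MAIN] PC=1: DEC 2 -> ACC=-1 [depth=0]
Event 3 (INT 0): INT 0 arrives: push (MAIN, PC=2), enter IRQ0 at PC=0 (depth now 1) [depth=1]
Event 4 (EXEC): [IRQ0] PC=0: INC 1 -> ACC=0 [depth=1]
Event 5 (EXEC): [IRQ0] PC=1: INC 2 -> ACC=2 [depth=1]
Event 6 (EXEC): [IRQ0] PC=2: DEC 3 -> ACC=-1 [depth=1]
Max depth observed: 1

Answer: 1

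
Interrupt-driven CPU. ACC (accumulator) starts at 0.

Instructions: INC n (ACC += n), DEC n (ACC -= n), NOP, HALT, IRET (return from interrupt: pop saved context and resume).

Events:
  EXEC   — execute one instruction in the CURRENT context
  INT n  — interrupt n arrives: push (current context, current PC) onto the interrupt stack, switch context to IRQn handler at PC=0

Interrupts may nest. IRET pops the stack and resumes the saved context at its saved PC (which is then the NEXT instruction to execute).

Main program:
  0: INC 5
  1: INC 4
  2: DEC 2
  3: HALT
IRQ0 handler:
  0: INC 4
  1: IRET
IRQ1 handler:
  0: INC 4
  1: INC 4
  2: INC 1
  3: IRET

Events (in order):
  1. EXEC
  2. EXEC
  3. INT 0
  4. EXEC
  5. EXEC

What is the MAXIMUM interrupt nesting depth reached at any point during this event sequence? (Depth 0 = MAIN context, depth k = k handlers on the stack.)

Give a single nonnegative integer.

Answer: 1

Derivation:
Event 1 (EXEC): [MAIN] PC=0: INC 5 -> ACC=5 [depth=0]
Event 2 (EXEC): [MAIN] PC=1: INC 4 -> ACC=9 [depth=0]
Event 3 (INT 0): INT 0 arrives: push (MAIN, PC=2), enter IRQ0 at PC=0 (depth now 1) [depth=1]
Event 4 (EXEC): [IRQ0] PC=0: INC 4 -> ACC=13 [depth=1]
Event 5 (EXEC): [IRQ0] PC=1: IRET -> resume MAIN at PC=2 (depth now 0) [depth=0]
Max depth observed: 1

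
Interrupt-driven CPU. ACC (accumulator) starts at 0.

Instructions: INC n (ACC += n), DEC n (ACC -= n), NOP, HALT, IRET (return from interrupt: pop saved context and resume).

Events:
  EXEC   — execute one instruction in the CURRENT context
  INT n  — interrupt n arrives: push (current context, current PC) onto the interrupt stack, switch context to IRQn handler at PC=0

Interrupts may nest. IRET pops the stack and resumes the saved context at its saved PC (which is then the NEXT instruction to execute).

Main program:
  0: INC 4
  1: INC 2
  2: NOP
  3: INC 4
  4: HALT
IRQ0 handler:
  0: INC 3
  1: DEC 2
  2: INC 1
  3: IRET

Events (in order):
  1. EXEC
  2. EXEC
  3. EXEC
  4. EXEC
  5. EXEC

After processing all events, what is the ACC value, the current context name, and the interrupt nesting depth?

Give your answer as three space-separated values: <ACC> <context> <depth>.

Answer: 10 MAIN 0

Derivation:
Event 1 (EXEC): [MAIN] PC=0: INC 4 -> ACC=4
Event 2 (EXEC): [MAIN] PC=1: INC 2 -> ACC=6
Event 3 (EXEC): [MAIN] PC=2: NOP
Event 4 (EXEC): [MAIN] PC=3: INC 4 -> ACC=10
Event 5 (EXEC): [MAIN] PC=4: HALT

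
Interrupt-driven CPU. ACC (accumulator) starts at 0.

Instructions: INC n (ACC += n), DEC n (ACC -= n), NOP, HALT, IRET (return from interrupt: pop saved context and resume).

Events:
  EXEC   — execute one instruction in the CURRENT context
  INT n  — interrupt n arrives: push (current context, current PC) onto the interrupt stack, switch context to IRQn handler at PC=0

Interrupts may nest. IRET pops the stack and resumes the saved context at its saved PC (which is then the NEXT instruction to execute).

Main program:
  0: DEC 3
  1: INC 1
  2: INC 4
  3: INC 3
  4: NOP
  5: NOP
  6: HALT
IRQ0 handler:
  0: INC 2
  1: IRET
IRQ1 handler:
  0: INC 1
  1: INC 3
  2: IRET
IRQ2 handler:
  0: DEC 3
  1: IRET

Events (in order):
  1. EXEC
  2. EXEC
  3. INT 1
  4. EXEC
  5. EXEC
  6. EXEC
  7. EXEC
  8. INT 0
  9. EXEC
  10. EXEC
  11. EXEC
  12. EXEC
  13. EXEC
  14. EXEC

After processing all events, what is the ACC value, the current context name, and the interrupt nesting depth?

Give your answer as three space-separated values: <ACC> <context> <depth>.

Event 1 (EXEC): [MAIN] PC=0: DEC 3 -> ACC=-3
Event 2 (EXEC): [MAIN] PC=1: INC 1 -> ACC=-2
Event 3 (INT 1): INT 1 arrives: push (MAIN, PC=2), enter IRQ1 at PC=0 (depth now 1)
Event 4 (EXEC): [IRQ1] PC=0: INC 1 -> ACC=-1
Event 5 (EXEC): [IRQ1] PC=1: INC 3 -> ACC=2
Event 6 (EXEC): [IRQ1] PC=2: IRET -> resume MAIN at PC=2 (depth now 0)
Event 7 (EXEC): [MAIN] PC=2: INC 4 -> ACC=6
Event 8 (INT 0): INT 0 arrives: push (MAIN, PC=3), enter IRQ0 at PC=0 (depth now 1)
Event 9 (EXEC): [IRQ0] PC=0: INC 2 -> ACC=8
Event 10 (EXEC): [IRQ0] PC=1: IRET -> resume MAIN at PC=3 (depth now 0)
Event 11 (EXEC): [MAIN] PC=3: INC 3 -> ACC=11
Event 12 (EXEC): [MAIN] PC=4: NOP
Event 13 (EXEC): [MAIN] PC=5: NOP
Event 14 (EXEC): [MAIN] PC=6: HALT

Answer: 11 MAIN 0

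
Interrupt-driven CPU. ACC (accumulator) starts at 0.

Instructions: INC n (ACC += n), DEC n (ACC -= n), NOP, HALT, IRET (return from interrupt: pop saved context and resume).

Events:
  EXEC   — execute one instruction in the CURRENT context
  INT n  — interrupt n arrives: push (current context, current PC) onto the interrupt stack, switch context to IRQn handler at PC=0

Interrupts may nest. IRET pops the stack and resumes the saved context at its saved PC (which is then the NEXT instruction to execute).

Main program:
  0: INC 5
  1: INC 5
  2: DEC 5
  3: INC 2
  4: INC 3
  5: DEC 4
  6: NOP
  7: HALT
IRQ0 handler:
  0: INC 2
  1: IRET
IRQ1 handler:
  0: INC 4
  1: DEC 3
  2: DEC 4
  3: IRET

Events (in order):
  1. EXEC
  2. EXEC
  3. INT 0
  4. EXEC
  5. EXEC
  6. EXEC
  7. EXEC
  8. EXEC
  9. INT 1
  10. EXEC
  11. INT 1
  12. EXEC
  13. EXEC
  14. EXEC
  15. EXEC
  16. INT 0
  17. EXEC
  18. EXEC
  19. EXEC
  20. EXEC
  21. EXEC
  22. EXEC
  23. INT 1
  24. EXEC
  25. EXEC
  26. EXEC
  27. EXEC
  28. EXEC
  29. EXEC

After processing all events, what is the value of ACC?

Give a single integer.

Answer: 1

Derivation:
Event 1 (EXEC): [MAIN] PC=0: INC 5 -> ACC=5
Event 2 (EXEC): [MAIN] PC=1: INC 5 -> ACC=10
Event 3 (INT 0): INT 0 arrives: push (MAIN, PC=2), enter IRQ0 at PC=0 (depth now 1)
Event 4 (EXEC): [IRQ0] PC=0: INC 2 -> ACC=12
Event 5 (EXEC): [IRQ0] PC=1: IRET -> resume MAIN at PC=2 (depth now 0)
Event 6 (EXEC): [MAIN] PC=2: DEC 5 -> ACC=7
Event 7 (EXEC): [MAIN] PC=3: INC 2 -> ACC=9
Event 8 (EXEC): [MAIN] PC=4: INC 3 -> ACC=12
Event 9 (INT 1): INT 1 arrives: push (MAIN, PC=5), enter IRQ1 at PC=0 (depth now 1)
Event 10 (EXEC): [IRQ1] PC=0: INC 4 -> ACC=16
Event 11 (INT 1): INT 1 arrives: push (IRQ1, PC=1), enter IRQ1 at PC=0 (depth now 2)
Event 12 (EXEC): [IRQ1] PC=0: INC 4 -> ACC=20
Event 13 (EXEC): [IRQ1] PC=1: DEC 3 -> ACC=17
Event 14 (EXEC): [IRQ1] PC=2: DEC 4 -> ACC=13
Event 15 (EXEC): [IRQ1] PC=3: IRET -> resume IRQ1 at PC=1 (depth now 1)
Event 16 (INT 0): INT 0 arrives: push (IRQ1, PC=1), enter IRQ0 at PC=0 (depth now 2)
Event 17 (EXEC): [IRQ0] PC=0: INC 2 -> ACC=15
Event 18 (EXEC): [IRQ0] PC=1: IRET -> resume IRQ1 at PC=1 (depth now 1)
Event 19 (EXEC): [IRQ1] PC=1: DEC 3 -> ACC=12
Event 20 (EXEC): [IRQ1] PC=2: DEC 4 -> ACC=8
Event 21 (EXEC): [IRQ1] PC=3: IRET -> resume MAIN at PC=5 (depth now 0)
Event 22 (EXEC): [MAIN] PC=5: DEC 4 -> ACC=4
Event 23 (INT 1): INT 1 arrives: push (MAIN, PC=6), enter IRQ1 at PC=0 (depth now 1)
Event 24 (EXEC): [IRQ1] PC=0: INC 4 -> ACC=8
Event 25 (EXEC): [IRQ1] PC=1: DEC 3 -> ACC=5
Event 26 (EXEC): [IRQ1] PC=2: DEC 4 -> ACC=1
Event 27 (EXEC): [IRQ1] PC=3: IRET -> resume MAIN at PC=6 (depth now 0)
Event 28 (EXEC): [MAIN] PC=6: NOP
Event 29 (EXEC): [MAIN] PC=7: HALT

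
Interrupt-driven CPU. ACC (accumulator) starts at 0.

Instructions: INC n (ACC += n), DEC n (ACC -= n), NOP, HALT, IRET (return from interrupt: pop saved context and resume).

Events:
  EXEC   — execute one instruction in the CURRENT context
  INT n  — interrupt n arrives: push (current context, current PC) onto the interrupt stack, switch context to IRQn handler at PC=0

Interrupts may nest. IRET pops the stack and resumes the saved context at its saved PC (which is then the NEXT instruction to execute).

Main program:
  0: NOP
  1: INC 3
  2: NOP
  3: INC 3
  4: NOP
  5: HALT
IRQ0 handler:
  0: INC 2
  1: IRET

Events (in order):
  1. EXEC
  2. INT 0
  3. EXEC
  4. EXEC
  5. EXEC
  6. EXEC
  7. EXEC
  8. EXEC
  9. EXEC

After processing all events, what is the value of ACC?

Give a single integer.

Answer: 8

Derivation:
Event 1 (EXEC): [MAIN] PC=0: NOP
Event 2 (INT 0): INT 0 arrives: push (MAIN, PC=1), enter IRQ0 at PC=0 (depth now 1)
Event 3 (EXEC): [IRQ0] PC=0: INC 2 -> ACC=2
Event 4 (EXEC): [IRQ0] PC=1: IRET -> resume MAIN at PC=1 (depth now 0)
Event 5 (EXEC): [MAIN] PC=1: INC 3 -> ACC=5
Event 6 (EXEC): [MAIN] PC=2: NOP
Event 7 (EXEC): [MAIN] PC=3: INC 3 -> ACC=8
Event 8 (EXEC): [MAIN] PC=4: NOP
Event 9 (EXEC): [MAIN] PC=5: HALT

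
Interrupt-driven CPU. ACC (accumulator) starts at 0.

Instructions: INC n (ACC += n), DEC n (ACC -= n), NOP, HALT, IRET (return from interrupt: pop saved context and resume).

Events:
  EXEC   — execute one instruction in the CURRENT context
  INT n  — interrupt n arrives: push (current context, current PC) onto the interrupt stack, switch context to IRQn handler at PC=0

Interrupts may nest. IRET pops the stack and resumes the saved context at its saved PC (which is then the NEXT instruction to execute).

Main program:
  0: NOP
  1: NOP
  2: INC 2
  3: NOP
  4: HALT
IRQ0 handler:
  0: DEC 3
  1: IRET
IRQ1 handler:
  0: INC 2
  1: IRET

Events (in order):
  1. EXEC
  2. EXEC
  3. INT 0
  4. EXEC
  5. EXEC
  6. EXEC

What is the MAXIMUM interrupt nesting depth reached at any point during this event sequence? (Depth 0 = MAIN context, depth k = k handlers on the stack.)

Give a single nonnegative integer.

Answer: 1

Derivation:
Event 1 (EXEC): [MAIN] PC=0: NOP [depth=0]
Event 2 (EXEC): [MAIN] PC=1: NOP [depth=0]
Event 3 (INT 0): INT 0 arrives: push (MAIN, PC=2), enter IRQ0 at PC=0 (depth now 1) [depth=1]
Event 4 (EXEC): [IRQ0] PC=0: DEC 3 -> ACC=-3 [depth=1]
Event 5 (EXEC): [IRQ0] PC=1: IRET -> resume MAIN at PC=2 (depth now 0) [depth=0]
Event 6 (EXEC): [MAIN] PC=2: INC 2 -> ACC=-1 [depth=0]
Max depth observed: 1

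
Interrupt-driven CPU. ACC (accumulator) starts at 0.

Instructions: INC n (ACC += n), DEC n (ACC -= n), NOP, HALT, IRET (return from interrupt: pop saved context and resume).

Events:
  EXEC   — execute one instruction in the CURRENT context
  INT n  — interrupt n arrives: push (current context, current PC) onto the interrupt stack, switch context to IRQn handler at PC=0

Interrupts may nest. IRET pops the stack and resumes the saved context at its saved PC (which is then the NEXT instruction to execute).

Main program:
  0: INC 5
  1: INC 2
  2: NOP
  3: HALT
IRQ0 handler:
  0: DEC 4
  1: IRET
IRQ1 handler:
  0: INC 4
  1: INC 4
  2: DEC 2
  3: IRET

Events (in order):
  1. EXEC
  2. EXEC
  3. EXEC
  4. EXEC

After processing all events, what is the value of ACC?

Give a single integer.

Event 1 (EXEC): [MAIN] PC=0: INC 5 -> ACC=5
Event 2 (EXEC): [MAIN] PC=1: INC 2 -> ACC=7
Event 3 (EXEC): [MAIN] PC=2: NOP
Event 4 (EXEC): [MAIN] PC=3: HALT

Answer: 7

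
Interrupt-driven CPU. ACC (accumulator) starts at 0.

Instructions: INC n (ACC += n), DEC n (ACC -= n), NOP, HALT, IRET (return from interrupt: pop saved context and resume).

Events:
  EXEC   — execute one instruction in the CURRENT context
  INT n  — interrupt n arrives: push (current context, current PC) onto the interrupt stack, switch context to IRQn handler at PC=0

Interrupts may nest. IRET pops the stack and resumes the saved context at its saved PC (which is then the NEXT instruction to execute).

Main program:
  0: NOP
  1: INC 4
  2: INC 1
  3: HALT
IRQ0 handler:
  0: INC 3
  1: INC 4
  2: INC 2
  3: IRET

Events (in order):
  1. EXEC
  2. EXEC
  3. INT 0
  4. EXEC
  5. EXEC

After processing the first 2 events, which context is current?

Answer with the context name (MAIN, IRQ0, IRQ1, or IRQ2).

Answer: MAIN

Derivation:
Event 1 (EXEC): [MAIN] PC=0: NOP
Event 2 (EXEC): [MAIN] PC=1: INC 4 -> ACC=4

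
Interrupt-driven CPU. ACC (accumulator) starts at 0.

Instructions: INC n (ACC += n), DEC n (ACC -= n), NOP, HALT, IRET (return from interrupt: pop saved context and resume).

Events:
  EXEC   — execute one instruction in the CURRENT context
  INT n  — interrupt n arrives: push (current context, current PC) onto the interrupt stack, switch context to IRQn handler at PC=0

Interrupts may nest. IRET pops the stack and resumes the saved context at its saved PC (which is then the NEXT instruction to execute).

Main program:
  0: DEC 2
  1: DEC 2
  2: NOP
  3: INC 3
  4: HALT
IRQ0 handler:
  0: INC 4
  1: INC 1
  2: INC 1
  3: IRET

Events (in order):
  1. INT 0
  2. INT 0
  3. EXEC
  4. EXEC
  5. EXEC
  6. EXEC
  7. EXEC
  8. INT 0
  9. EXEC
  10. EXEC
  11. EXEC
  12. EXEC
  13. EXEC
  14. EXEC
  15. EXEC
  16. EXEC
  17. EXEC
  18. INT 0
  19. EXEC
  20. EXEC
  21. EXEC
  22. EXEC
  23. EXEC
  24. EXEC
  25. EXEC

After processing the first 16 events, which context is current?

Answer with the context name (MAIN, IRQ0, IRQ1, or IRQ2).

Event 1 (INT 0): INT 0 arrives: push (MAIN, PC=0), enter IRQ0 at PC=0 (depth now 1)
Event 2 (INT 0): INT 0 arrives: push (IRQ0, PC=0), enter IRQ0 at PC=0 (depth now 2)
Event 3 (EXEC): [IRQ0] PC=0: INC 4 -> ACC=4
Event 4 (EXEC): [IRQ0] PC=1: INC 1 -> ACC=5
Event 5 (EXEC): [IRQ0] PC=2: INC 1 -> ACC=6
Event 6 (EXEC): [IRQ0] PC=3: IRET -> resume IRQ0 at PC=0 (depth now 1)
Event 7 (EXEC): [IRQ0] PC=0: INC 4 -> ACC=10
Event 8 (INT 0): INT 0 arrives: push (IRQ0, PC=1), enter IRQ0 at PC=0 (depth now 2)
Event 9 (EXEC): [IRQ0] PC=0: INC 4 -> ACC=14
Event 10 (EXEC): [IRQ0] PC=1: INC 1 -> ACC=15
Event 11 (EXEC): [IRQ0] PC=2: INC 1 -> ACC=16
Event 12 (EXEC): [IRQ0] PC=3: IRET -> resume IRQ0 at PC=1 (depth now 1)
Event 13 (EXEC): [IRQ0] PC=1: INC 1 -> ACC=17
Event 14 (EXEC): [IRQ0] PC=2: INC 1 -> ACC=18
Event 15 (EXEC): [IRQ0] PC=3: IRET -> resume MAIN at PC=0 (depth now 0)
Event 16 (EXEC): [MAIN] PC=0: DEC 2 -> ACC=16

Answer: MAIN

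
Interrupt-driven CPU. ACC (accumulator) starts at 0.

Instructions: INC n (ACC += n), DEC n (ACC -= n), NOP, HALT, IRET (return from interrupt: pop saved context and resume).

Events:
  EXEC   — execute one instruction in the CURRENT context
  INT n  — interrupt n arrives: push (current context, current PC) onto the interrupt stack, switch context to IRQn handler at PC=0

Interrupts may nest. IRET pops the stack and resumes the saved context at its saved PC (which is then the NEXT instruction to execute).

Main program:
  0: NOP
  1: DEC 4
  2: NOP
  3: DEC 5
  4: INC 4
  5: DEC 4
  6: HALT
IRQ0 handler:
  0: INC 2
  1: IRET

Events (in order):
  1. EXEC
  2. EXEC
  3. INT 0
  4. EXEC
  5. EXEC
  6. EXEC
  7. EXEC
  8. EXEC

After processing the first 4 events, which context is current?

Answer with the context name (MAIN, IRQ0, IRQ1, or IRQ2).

Answer: IRQ0

Derivation:
Event 1 (EXEC): [MAIN] PC=0: NOP
Event 2 (EXEC): [MAIN] PC=1: DEC 4 -> ACC=-4
Event 3 (INT 0): INT 0 arrives: push (MAIN, PC=2), enter IRQ0 at PC=0 (depth now 1)
Event 4 (EXEC): [IRQ0] PC=0: INC 2 -> ACC=-2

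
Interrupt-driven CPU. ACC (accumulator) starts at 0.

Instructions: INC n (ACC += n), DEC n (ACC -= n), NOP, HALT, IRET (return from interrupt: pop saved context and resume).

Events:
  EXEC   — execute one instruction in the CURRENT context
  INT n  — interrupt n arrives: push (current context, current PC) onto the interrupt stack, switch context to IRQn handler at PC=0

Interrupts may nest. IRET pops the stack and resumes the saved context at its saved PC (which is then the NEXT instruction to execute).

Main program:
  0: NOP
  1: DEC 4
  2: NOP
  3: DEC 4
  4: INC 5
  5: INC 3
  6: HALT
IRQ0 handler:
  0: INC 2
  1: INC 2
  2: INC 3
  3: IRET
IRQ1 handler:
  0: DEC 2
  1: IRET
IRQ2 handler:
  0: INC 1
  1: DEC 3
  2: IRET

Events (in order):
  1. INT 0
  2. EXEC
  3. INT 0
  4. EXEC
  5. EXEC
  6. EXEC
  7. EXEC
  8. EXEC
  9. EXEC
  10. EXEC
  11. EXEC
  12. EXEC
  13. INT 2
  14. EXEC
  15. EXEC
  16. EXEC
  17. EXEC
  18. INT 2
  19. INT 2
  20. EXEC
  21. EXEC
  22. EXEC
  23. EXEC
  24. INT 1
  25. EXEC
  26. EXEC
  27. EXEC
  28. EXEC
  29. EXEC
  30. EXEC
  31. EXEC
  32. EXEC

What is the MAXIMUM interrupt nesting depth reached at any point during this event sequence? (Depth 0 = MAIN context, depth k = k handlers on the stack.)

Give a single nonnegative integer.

Event 1 (INT 0): INT 0 arrives: push (MAIN, PC=0), enter IRQ0 at PC=0 (depth now 1) [depth=1]
Event 2 (EXEC): [IRQ0] PC=0: INC 2 -> ACC=2 [depth=1]
Event 3 (INT 0): INT 0 arrives: push (IRQ0, PC=1), enter IRQ0 at PC=0 (depth now 2) [depth=2]
Event 4 (EXEC): [IRQ0] PC=0: INC 2 -> ACC=4 [depth=2]
Event 5 (EXEC): [IRQ0] PC=1: INC 2 -> ACC=6 [depth=2]
Event 6 (EXEC): [IRQ0] PC=2: INC 3 -> ACC=9 [depth=2]
Event 7 (EXEC): [IRQ0] PC=3: IRET -> resume IRQ0 at PC=1 (depth now 1) [depth=1]
Event 8 (EXEC): [IRQ0] PC=1: INC 2 -> ACC=11 [depth=1]
Event 9 (EXEC): [IRQ0] PC=2: INC 3 -> ACC=14 [depth=1]
Event 10 (EXEC): [IRQ0] PC=3: IRET -> resume MAIN at PC=0 (depth now 0) [depth=0]
Event 11 (EXEC): [MAIN] PC=0: NOP [depth=0]
Event 12 (EXEC): [MAIN] PC=1: DEC 4 -> ACC=10 [depth=0]
Event 13 (INT 2): INT 2 arrives: push (MAIN, PC=2), enter IRQ2 at PC=0 (depth now 1) [depth=1]
Event 14 (EXEC): [IRQ2] PC=0: INC 1 -> ACC=11 [depth=1]
Event 15 (EXEC): [IRQ2] PC=1: DEC 3 -> ACC=8 [depth=1]
Event 16 (EXEC): [IRQ2] PC=2: IRET -> resume MAIN at PC=2 (depth now 0) [depth=0]
Event 17 (EXEC): [MAIN] PC=2: NOP [depth=0]
Event 18 (INT 2): INT 2 arrives: push (MAIN, PC=3), enter IRQ2 at PC=0 (depth now 1) [depth=1]
Event 19 (INT 2): INT 2 arrives: push (IRQ2, PC=0), enter IRQ2 at PC=0 (depth now 2) [depth=2]
Event 20 (EXEC): [IRQ2] PC=0: INC 1 -> ACC=9 [depth=2]
Event 21 (EXEC): [IRQ2] PC=1: DEC 3 -> ACC=6 [depth=2]
Event 22 (EXEC): [IRQ2] PC=2: IRET -> resume IRQ2 at PC=0 (depth now 1) [depth=1]
Event 23 (EXEC): [IRQ2] PC=0: INC 1 -> ACC=7 [depth=1]
Event 24 (INT 1): INT 1 arrives: push (IRQ2, PC=1), enter IRQ1 at PC=0 (depth now 2) [depth=2]
Event 25 (EXEC): [IRQ1] PC=0: DEC 2 -> ACC=5 [depth=2]
Event 26 (EXEC): [IRQ1] PC=1: IRET -> resume IRQ2 at PC=1 (depth now 1) [depth=1]
Event 27 (EXEC): [IRQ2] PC=1: DEC 3 -> ACC=2 [depth=1]
Event 28 (EXEC): [IRQ2] PC=2: IRET -> resume MAIN at PC=3 (depth now 0) [depth=0]
Event 29 (EXEC): [MAIN] PC=3: DEC 4 -> ACC=-2 [depth=0]
Event 30 (EXEC): [MAIN] PC=4: INC 5 -> ACC=3 [depth=0]
Event 31 (EXEC): [MAIN] PC=5: INC 3 -> ACC=6 [depth=0]
Event 32 (EXEC): [MAIN] PC=6: HALT [depth=0]
Max depth observed: 2

Answer: 2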